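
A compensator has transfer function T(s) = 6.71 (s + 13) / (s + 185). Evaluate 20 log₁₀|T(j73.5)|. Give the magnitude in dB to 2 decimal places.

8.01 dB

|j73.5 + 13| = √(73.5² + 13²) = 74.64
|j73.5 + 185| = √(73.5² + 185²) = 199.1
|T(j73.5)| = 6.71 × 74.64 / 199.1 = 2.5159
20 log₁₀(2.5159) = 8.014 dB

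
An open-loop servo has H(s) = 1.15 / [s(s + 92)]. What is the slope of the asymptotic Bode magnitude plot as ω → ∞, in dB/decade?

-40 dB/decade

With 0 zeros and 2 poles, the high-frequency asymptotic slope is 20 × (0 − 2) = -40 dB/decade.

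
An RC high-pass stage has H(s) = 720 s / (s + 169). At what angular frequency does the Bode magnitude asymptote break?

The single real pole at s = −169 gives a corner at ω = 169 rad/s.

169 rad/s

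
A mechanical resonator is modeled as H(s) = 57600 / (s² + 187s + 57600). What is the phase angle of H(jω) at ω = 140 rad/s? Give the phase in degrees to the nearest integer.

∠[(j140)² + 187(j140) + 57600] = ∠[38000 + j26180] = 34.56°
∠H(j140) = −34.56° = -34.56°

-35 deg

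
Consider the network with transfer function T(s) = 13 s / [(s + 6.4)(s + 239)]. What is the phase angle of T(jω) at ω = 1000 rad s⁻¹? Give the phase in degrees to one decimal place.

∠(j1000) = 90.00°
∠(j1000 + 6.4) = arctan(1000/6.4) = 89.63°
∠(j1000 + 239) = arctan(1000/239) = 76.56°
∠T(j1000) = 90.00° − (89.63° + 76.56°) = -76.19°

-76.2°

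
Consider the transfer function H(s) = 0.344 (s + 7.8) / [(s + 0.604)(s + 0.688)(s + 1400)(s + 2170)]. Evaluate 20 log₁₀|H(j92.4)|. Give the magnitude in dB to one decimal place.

|j92.4 + 7.8| = √(92.4² + 7.8²) = 92.73
|j92.4 + 0.604| = √(92.4² + 0.604²) = 92.4
|j92.4 + 0.688| = √(92.4² + 0.688²) = 92.4
|j92.4 + 1400| = √(92.4² + 1400²) = 1403
|j92.4 + 2170| = √(92.4² + 2170²) = 2172
|H(j92.4)| = 0.344 × 92.73 / (92.4 × 92.4 × 1403 × 2172) = 1.226e-09
20 log₁₀(1.226e-09) = -178.23 dB

-178.2 dB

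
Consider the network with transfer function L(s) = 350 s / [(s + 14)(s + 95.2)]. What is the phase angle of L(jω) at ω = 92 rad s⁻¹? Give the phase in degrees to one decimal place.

-35.4°

∠(j92) = 90.00°
∠(j92 + 14) = arctan(92/14) = 81.35°
∠(j92 + 95.2) = arctan(92/95.2) = 44.02°
∠L(j92) = 90.00° − (81.35° + 44.02°) = -35.37°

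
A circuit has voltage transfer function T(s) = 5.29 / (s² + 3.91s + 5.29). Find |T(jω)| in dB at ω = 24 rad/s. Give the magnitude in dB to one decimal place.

-40.8 dB

|(j24)² + 3.91(j24) + 5.29| = |-570.71 + j93.84| = 578.4
|T(j24)| = 5.29 / 578.4 = 0.0091463
20 log₁₀(0.0091463) = -40.78 dB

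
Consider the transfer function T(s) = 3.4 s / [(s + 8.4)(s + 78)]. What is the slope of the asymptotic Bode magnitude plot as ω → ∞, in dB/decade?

-20 dB/decade

With 1 zero and 2 poles, the high-frequency asymptotic slope is 20 × (1 − 2) = -20 dB/decade.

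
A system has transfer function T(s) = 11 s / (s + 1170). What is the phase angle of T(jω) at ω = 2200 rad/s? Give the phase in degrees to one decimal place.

28.0 deg

∠(j2200) = 90.00°
∠(j2200 + 1170) = arctan(2200/1170) = 62.00°
∠T(j2200) = 90.00° − 62.00° = 28.00°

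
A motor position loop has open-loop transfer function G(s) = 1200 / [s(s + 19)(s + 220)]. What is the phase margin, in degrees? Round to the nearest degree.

Gain crossover: |G(jω)| = 1 at ω ≈ 0.287 rad/s.
∠G(j0.287) = −90° − arctan(0.287/19) − arctan(0.287/220) ≈ -90.94°
PM = 180° + (-90.94°) = 89.06°

89°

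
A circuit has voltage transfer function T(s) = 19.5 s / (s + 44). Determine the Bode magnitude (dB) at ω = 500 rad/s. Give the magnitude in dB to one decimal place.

|j500| = 500
|j500 + 44| = √(500² + 44²) = 501.9
|T(j500)| = 19.5 × 500 / 501.9 = 19.425
20 log₁₀(19.425) = 25.77 dB

25.8 dB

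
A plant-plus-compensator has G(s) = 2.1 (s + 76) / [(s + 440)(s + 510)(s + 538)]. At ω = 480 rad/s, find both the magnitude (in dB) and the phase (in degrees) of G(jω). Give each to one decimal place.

|j480 + 76| = √(480² + 76²) = 486
|j480 + 440| = √(480² + 440²) = 651.2
|j480 + 510| = √(480² + 510²) = 700.4
|j480 + 538| = √(480² + 538²) = 721
|G(j480)| = 2.1 × 486 / (651.2 × 700.4 × 721) = 3.1038e-06
20 log₁₀(3.1038e-06) = -110.16 dB
∠(j480 + 76) = arctan(480/76) = 81.00°
∠(j480 + 440) = arctan(480/440) = 47.49°
∠(j480 + 510) = arctan(480/510) = 43.26°
∠(j480 + 538) = arctan(480/538) = 41.74°
∠G(j480) = 81.00° − (47.49° + 43.26° + 41.74°) = -51.49°

|G| = -110.2 dB, ∠G = -51.5°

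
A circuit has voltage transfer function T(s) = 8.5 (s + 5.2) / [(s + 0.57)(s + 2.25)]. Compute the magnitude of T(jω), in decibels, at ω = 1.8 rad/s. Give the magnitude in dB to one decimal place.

18.7 dB

|j1.8 + 5.2| = √(1.8² + 5.2²) = 5.503
|j1.8 + 0.57| = √(1.8² + 0.57²) = 1.888
|j1.8 + 2.25| = √(1.8² + 2.25²) = 2.881
|T(j1.8)| = 8.5 × 5.503 / (1.888 × 2.881) = 8.5974
20 log₁₀(8.5974) = 18.69 dB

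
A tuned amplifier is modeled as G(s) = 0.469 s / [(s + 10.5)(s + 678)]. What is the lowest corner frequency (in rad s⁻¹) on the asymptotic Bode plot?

10.5 rad s⁻¹

Break frequencies occur at each pole and zero magnitude: 10.5 rad s⁻¹, 678 rad s⁻¹.
The lowest is 10.5 rad s⁻¹.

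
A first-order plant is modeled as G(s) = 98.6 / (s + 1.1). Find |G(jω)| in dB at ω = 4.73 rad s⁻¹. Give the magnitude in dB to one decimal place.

|j4.73 + 1.1| = √(4.73² + 1.1²) = 4.856
|G(j4.73)| = 98.6 / 4.856 = 20.304
20 log₁₀(20.304) = 26.15 dB

26.2 dB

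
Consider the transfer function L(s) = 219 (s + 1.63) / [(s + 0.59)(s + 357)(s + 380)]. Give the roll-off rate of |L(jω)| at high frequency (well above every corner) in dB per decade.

-40 dB/decade

With 1 zero and 3 poles, the high-frequency asymptotic slope is 20 × (1 − 3) = -40 dB/decade.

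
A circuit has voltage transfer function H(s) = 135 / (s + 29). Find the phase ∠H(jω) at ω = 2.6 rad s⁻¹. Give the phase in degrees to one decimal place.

-5.1°

∠(j2.6 + 29) = arctan(2.6/29) = 5.12°
∠H(j2.6) = −5.12° = -5.12°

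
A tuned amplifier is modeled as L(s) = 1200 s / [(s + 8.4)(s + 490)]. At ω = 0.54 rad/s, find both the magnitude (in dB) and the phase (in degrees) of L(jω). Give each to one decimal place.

|j0.54| = 0.54
|j0.54 + 8.4| = √(0.54² + 8.4²) = 8.417
|j0.54 + 490| = √(0.54² + 490²) = 490
|L(j0.54)| = 1200 × 0.54 / (8.417 × 490) = 0.15711
20 log₁₀(0.15711) = -16.08 dB
∠(j0.54) = 90.00°
∠(j0.54 + 8.4) = arctan(0.54/8.4) = 3.68°
∠(j0.54 + 490) = arctan(0.54/490) = 0.06°
∠L(j0.54) = 90.00° − (3.68° + 0.06°) = 86.26°

|L| = -16.1 dB, ∠L = 86.3°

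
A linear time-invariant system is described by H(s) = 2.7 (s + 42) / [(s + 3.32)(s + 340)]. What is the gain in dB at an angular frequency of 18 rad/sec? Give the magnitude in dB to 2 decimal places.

-34.07 dB

|j18 + 42| = √(18² + 42²) = 45.69
|j18 + 3.32| = √(18² + 3.32²) = 18.3
|j18 + 340| = √(18² + 340²) = 340.5
|H(j18)| = 2.7 × 45.69 / (18.3 × 340.5) = 0.019797
20 log₁₀(0.019797) = -34.068 dB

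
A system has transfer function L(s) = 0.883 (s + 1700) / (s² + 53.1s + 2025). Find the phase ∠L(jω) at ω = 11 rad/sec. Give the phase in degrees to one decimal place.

∠(j11 + 1700) = arctan(11/1700) = 0.37°
∠[(j11)² + 53.1(j11) + 2025] = ∠[1904 + j584.1] = 17.05°
∠L(j11) = 0.37° − 17.05° = -16.68°

-16.7°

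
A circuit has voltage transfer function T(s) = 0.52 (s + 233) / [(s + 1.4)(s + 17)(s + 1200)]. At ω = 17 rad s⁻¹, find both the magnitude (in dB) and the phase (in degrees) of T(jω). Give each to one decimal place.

|j17 + 233| = √(17² + 233²) = 233.6
|j17 + 1.4| = √(17² + 1.4²) = 17.06
|j17 + 17| = √(17² + 17²) = 24.04
|j17 + 1200| = √(17² + 1200²) = 1200
|T(j17)| = 0.52 × 233.6 / (17.06 × 24.04 × 1200) = 0.00024684
20 log₁₀(0.00024684) = -72.15 dB
∠(j17 + 233) = arctan(17/233) = 4.17°
∠(j17 + 1.4) = arctan(17/1.4) = 85.29°
∠(j17 + 17) = arctan(17/17) = 45.00°
∠(j17 + 1200) = arctan(17/1200) = 0.81°
∠T(j17) = 4.17° − (85.29° + 45.00° + 0.81°) = -126.93°

|T| = -72.2 dB, ∠T = -126.9°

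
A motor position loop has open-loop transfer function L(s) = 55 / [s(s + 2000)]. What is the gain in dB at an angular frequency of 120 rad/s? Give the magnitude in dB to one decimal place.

-72.8 dB

|j120 + 2000| = √(120² + 2000²) = 2004
|j120| = 120
|L(j120)| = 55 / (2004 × 120) = 0.00022876
20 log₁₀(0.00022876) = -72.81 dB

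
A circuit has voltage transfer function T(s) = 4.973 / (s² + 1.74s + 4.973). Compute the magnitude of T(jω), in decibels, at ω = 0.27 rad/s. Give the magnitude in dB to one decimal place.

0.1 dB

|(j0.27)² + 1.74(j0.27) + 4.973| = |4.9001 + j0.4698| = 4.923
|T(j0.27)| = 4.973 / 4.923 = 1.0102
20 log₁₀(1.0102) = 0.09 dB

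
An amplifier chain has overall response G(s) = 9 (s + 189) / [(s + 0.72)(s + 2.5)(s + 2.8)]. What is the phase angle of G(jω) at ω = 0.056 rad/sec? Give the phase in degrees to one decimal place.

∠(j0.056 + 189) = arctan(0.056/189) = 0.02°
∠(j0.056 + 0.72) = arctan(0.056/0.72) = 4.45°
∠(j0.056 + 2.5) = arctan(0.056/2.5) = 1.28°
∠(j0.056 + 2.8) = arctan(0.056/2.8) = 1.15°
∠G(j0.056) = 0.02° − (4.45° + 1.28° + 1.15°) = -6.86°

-6.9°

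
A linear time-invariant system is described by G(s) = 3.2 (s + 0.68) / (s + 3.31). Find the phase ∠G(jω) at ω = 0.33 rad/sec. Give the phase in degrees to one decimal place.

∠(j0.33 + 0.68) = arctan(0.33/0.68) = 25.89°
∠(j0.33 + 3.31) = arctan(0.33/3.31) = 5.69°
∠G(j0.33) = 25.89° − 5.69° = 20.19°

20.2°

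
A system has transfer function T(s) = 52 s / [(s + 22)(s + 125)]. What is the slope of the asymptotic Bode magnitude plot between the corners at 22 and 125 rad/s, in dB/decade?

In this band the factors already past their corner are: 1 differentiator zero, pole at 22; net slope = 0 dB/decade.

0 dB/decade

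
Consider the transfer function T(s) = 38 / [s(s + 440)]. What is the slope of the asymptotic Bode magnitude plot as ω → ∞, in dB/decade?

With 0 zeros and 2 poles, the high-frequency asymptotic slope is 20 × (0 − 2) = -40 dB/decade.

-40 dB/decade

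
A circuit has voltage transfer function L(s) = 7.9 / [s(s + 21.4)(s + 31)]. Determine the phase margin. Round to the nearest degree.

Gain crossover: |L(jω)| = 1 at ω ≈ 0.0119 rad/sec.
∠L(j0.0119) = −90° − arctan(0.0119/21.4) − arctan(0.0119/31) ≈ -90.05°
PM = 180° + (-90.05°) = 89.95°

90°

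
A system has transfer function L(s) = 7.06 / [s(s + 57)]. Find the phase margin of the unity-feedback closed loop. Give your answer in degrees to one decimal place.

Gain crossover: |L(jω)| = 1 at ω ≈ 0.124 rad/s.
∠L(j0.124) = −90° − arctan(0.124/57) ≈ -90.12°
PM = 180° + (-90.12°) = 89.88°

89.9 deg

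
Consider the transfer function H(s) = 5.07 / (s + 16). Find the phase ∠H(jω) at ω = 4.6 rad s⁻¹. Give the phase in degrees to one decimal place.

∠(j4.6 + 16) = arctan(4.6/16) = 16.04°
∠H(j4.6) = −16.04° = -16.04°

-16.0 deg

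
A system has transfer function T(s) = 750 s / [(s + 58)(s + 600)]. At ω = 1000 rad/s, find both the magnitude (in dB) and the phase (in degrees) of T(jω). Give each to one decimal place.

|j1000| = 1000
|j1000 + 58| = √(1000² + 58²) = 1002
|j1000 + 600| = √(1000² + 600²) = 1166
|T(j1000)| = 750 × 1000 / (1002 × 1166) = 0.64204
20 log₁₀(0.64204) = -3.85 dB
∠(j1000) = 90.00°
∠(j1000 + 58) = arctan(1000/58) = 86.68°
∠(j1000 + 600) = arctan(1000/600) = 59.04°
∠T(j1000) = 90.00° − (86.68° + 59.04°) = -55.72°

|T| = -3.8 dB, ∠T = -55.7°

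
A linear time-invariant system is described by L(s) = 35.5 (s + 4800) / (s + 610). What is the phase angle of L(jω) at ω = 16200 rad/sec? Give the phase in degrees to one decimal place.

∠(j16200 + 4800) = arctan(16200/4800) = 73.50°
∠(j16200 + 610) = arctan(16200/610) = 87.84°
∠L(j16200) = 73.50° − 87.84° = -14.35°

-14.3°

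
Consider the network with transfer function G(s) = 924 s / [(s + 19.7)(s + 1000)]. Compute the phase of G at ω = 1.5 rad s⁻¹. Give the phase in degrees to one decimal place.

85.6°

∠(j1.5) = 90.00°
∠(j1.5 + 19.7) = arctan(1.5/19.7) = 4.35°
∠(j1.5 + 1000) = arctan(1.5/1000) = 0.09°
∠G(j1.5) = 90.00° − (4.35° + 0.09°) = 85.56°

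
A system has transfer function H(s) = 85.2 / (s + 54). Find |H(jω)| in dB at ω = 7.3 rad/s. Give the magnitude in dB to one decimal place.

|j7.3 + 54| = √(7.3² + 54²) = 54.49
|H(j7.3)| = 85.2 / 54.49 = 1.5636
20 log₁₀(1.5636) = 3.88 dB

3.9 dB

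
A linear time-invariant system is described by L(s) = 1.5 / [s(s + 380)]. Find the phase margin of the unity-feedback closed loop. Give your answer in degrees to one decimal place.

Gain crossover: |L(jω)| = 1 at ω ≈ 0.00395 rad s⁻¹.
∠L(j0.00395) = −90° − arctan(0.00395/380) ≈ -90.00°
PM = 180° + (-90.00°) = 90.00°

90.0°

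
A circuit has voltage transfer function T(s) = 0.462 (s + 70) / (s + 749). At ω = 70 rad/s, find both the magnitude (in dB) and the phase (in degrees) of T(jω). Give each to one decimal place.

|T| = -24.3 dB, ∠T = 39.7°

|j70 + 70| = √(70² + 70²) = 98.99
|j70 + 749| = √(70² + 749²) = 752.3
|T(j70)| = 0.462 × 98.99 / 752.3 = 0.060797
20 log₁₀(0.060797) = -24.32 dB
∠(j70 + 70) = arctan(70/70) = 45.00°
∠(j70 + 749) = arctan(70/749) = 5.34°
∠T(j70) = 45.00° − 5.34° = 39.66°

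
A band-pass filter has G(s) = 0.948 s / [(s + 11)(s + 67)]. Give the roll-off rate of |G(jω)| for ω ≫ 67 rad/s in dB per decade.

With 1 zero and 2 poles, the high-frequency asymptotic slope is 20 × (1 − 2) = -20 dB/decade.

-20 dB/decade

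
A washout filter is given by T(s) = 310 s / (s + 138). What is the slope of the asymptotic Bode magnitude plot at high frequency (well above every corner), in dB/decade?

With 1 zero and 1 pole, the high-frequency asymptotic slope is 20 × (1 − 1) = 0 dB/decade.

0 dB/decade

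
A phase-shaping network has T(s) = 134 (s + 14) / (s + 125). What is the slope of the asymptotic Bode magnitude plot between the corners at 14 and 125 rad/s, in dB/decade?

In this band the factors already past their corner are: zero at 14; net slope = 20 dB/decade.

20 dB/decade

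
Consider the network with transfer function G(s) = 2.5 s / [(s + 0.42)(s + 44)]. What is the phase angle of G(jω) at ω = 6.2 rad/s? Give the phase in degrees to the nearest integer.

∠(j6.2) = 90.00°
∠(j6.2 + 0.42) = arctan(6.2/0.42) = 86.12°
∠(j6.2 + 44) = arctan(6.2/44) = 8.02°
∠G(j6.2) = 90.00° − (86.12° + 8.02°) = -4.15°

-4°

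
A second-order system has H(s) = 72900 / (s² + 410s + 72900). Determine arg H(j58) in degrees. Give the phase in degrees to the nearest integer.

∠[(j58)² + 410(j58) + 72900] = ∠[69536 + j23780] = 18.88°
∠H(j58) = −18.88° = -18.88°

-19°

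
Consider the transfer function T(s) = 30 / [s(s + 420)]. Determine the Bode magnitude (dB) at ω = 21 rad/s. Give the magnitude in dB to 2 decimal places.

|j21 + 420| = √(21² + 420²) = 420.5
|j21| = 21
|T(j21)| = 30 / (420.5 × 21) = 0.0033971
20 log₁₀(0.0033971) = -49.378 dB

-49.38 dB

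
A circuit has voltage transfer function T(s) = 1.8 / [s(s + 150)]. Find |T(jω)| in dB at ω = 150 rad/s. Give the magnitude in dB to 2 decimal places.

-84.95 dB

|j150 + 150| = √(150² + 150²) = 212.1
|j150| = 150
|T(j150)| = 1.8 / (212.1 × 150) = 5.6569e-05
20 log₁₀(5.6569e-05) = -84.949 dB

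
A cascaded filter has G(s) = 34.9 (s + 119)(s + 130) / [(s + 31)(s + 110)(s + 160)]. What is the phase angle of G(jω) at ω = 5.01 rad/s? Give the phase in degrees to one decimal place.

-9.0°

∠(j5.01 + 119) = arctan(5.01/119) = 2.41°
∠(j5.01 + 130) = arctan(5.01/130) = 2.21°
∠(j5.01 + 31) = arctan(5.01/31) = 9.18°
∠(j5.01 + 110) = arctan(5.01/110) = 2.61°
∠(j5.01 + 160) = arctan(5.01/160) = 1.79°
∠G(j5.01) = 2.41° + 2.21° − (9.18° + 2.61° + 1.79°) = -8.96°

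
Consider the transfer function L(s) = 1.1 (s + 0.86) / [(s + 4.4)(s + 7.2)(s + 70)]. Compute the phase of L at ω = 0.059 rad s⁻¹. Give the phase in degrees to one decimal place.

∠(j0.059 + 0.86) = arctan(0.059/0.86) = 3.92°
∠(j0.059 + 4.4) = arctan(0.059/4.4) = 0.77°
∠(j0.059 + 7.2) = arctan(0.059/7.2) = 0.47°
∠(j0.059 + 70) = arctan(0.059/70) = 0.05°
∠L(j0.059) = 3.92° − (0.77° + 0.47° + 0.05°) = 2.64°

2.6°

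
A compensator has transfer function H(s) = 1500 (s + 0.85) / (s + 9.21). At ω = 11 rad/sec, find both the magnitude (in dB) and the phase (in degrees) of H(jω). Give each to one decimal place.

|H| = 61.2 dB, ∠H = 35.5 deg

|j11 + 0.85| = √(11² + 0.85²) = 11.03
|j11 + 9.21| = √(11² + 9.21²) = 14.35
|H(j11)| = 1500 × 11.03 / 14.35 = 1153.5
20 log₁₀(1153.5) = 61.24 dB
∠(j11 + 0.85) = arctan(11/0.85) = 85.58°
∠(j11 + 9.21) = arctan(11/9.21) = 50.06°
∠H(j11) = 85.58° − 50.06° = 35.52°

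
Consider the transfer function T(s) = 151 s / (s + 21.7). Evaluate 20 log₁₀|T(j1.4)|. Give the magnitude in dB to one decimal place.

|j1.4| = 1.4
|j1.4 + 21.7| = √(1.4² + 21.7²) = 21.75
|T(j1.4)| = 151 × 1.4 / 21.75 = 9.7217
20 log₁₀(9.7217) = 19.75 dB

19.8 dB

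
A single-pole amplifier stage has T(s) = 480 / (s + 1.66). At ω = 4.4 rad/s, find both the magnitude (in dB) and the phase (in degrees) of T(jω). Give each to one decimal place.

|j4.4 + 1.66| = √(4.4² + 1.66²) = 4.703
|T(j4.4)| = 480 / 4.703 = 102.07
20 log₁₀(102.07) = 40.18 dB
∠(j4.4 + 1.66) = arctan(4.4/1.66) = 69.33°
∠T(j4.4) = −69.33° = -69.33°

|T| = 40.2 dB, ∠T = -69.3°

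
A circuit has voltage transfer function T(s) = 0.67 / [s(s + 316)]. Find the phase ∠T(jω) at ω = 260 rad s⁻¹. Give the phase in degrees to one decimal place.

-129.4 deg

∠(j260 + 316) = arctan(260/316) = 39.45°
∠(j260) = 90.00°
∠T(j260) = − (39.45° + 90.00°) = -129.45°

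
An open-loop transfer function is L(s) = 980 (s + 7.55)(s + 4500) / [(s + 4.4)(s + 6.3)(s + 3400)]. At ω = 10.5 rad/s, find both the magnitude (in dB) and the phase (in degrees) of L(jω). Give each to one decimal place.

|L| = 41.6 dB, ∠L = -72.1 deg

|j10.5 + 7.55| = √(10.5² + 7.55²) = 12.93
|j10.5 + 4500| = √(10.5² + 4500²) = 4500
|j10.5 + 4.4| = √(10.5² + 4.4²) = 11.38
|j10.5 + 6.3| = √(10.5² + 6.3²) = 12.24
|j10.5 + 3400| = √(10.5² + 3400²) = 3400
|L(j10.5)| = 980 × 12.93 × 4500 / (11.38 × 12.24 × 3400) = 120.33
20 log₁₀(120.33) = 41.61 dB
∠(j10.5 + 7.55) = arctan(10.5/7.55) = 54.28°
∠(j10.5 + 4500) = arctan(10.5/4500) = 0.13°
∠(j10.5 + 4.4) = arctan(10.5/4.4) = 67.26°
∠(j10.5 + 6.3) = arctan(10.5/6.3) = 59.04°
∠(j10.5 + 3400) = arctan(10.5/3400) = 0.18°
∠L(j10.5) = 54.28° + 0.13° − (67.26° + 59.04° + 0.18°) = -72.06°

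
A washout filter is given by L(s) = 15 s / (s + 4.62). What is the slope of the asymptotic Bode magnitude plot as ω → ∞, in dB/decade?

0 dB/decade

With 1 zero and 1 pole, the high-frequency asymptotic slope is 20 × (1 − 1) = 0 dB/decade.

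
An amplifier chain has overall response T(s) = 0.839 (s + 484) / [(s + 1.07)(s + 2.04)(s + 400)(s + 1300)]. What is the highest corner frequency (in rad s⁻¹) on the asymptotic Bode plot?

Break frequencies occur at each pole and zero magnitude: 1.07 rad s⁻¹, 2.04 rad s⁻¹, 400 rad s⁻¹, 484 rad s⁻¹, 1300 rad s⁻¹.
The highest is 1300 rad s⁻¹.

1300 rad s⁻¹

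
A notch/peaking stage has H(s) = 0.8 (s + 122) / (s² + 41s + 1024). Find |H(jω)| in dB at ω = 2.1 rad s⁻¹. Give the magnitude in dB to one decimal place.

|j2.1 + 122| = √(2.1² + 122²) = 122
|(j2.1)² + 41(j2.1) + 1024| = |1019.6 + j86.1| = 1023
|H(j2.1)| = 0.8 × 122 / 1023 = 0.095399
20 log₁₀(0.095399) = -20.41 dB

-20.4 dB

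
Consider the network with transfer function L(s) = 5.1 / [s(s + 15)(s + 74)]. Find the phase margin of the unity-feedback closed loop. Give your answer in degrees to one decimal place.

90.0 deg

Gain crossover: |L(jω)| = 1 at ω ≈ 0.00459 rad s⁻¹.
∠L(j0.00459) = −90° − arctan(0.00459/15) − arctan(0.00459/74) ≈ -90.02°
PM = 180° + (-90.02°) = 89.98°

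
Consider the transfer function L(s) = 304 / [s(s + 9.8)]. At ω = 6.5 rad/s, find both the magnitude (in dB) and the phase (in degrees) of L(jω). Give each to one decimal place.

|j6.5 + 9.8| = √(6.5² + 9.8²) = 11.76
|j6.5| = 6.5
|L(j6.5)| = 304 / (11.76 × 6.5) = 3.9771
20 log₁₀(3.9771) = 11.99 dB
∠(j6.5 + 9.8) = arctan(6.5/9.8) = 33.55°
∠(j6.5) = 90.00°
∠L(j6.5) = − (33.55° + 90.00°) = -123.55°

|L| = 12.0 dB, ∠L = -123.6°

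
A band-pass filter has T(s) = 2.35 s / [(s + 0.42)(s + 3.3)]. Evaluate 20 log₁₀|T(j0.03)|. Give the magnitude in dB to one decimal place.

|j0.03| = 0.03
|j0.03 + 0.42| = √(0.03² + 0.42²) = 0.4211
|j0.03 + 3.3| = √(0.03² + 3.3²) = 3.3
|T(j0.03)| = 2.35 × 0.03 / (0.4211 × 3.3) = 0.050734
20 log₁₀(0.050734) = -25.89 dB

-25.9 dB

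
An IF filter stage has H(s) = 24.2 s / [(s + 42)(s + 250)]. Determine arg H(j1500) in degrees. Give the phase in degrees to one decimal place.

∠(j1500) = 90.00°
∠(j1500 + 42) = arctan(1500/42) = 88.40°
∠(j1500 + 250) = arctan(1500/250) = 80.54°
∠H(j1500) = 90.00° − (88.40° + 80.54°) = -78.93°

-78.9°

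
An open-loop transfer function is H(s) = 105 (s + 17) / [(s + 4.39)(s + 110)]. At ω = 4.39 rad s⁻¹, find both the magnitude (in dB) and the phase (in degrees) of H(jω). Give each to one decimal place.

|j4.39 + 17| = √(4.39² + 17²) = 17.56
|j4.39 + 4.39| = √(4.39² + 4.39²) = 6.208
|j4.39 + 110| = √(4.39² + 110²) = 110.1
|H(j4.39)| = 105 × 17.56 / (6.208 × 110.1) = 2.6974
20 log₁₀(2.6974) = 8.62 dB
∠(j4.39 + 17) = arctan(4.39/17) = 14.48°
∠(j4.39 + 4.39) = arctan(4.39/4.39) = 45.00°
∠(j4.39 + 110) = arctan(4.39/110) = 2.29°
∠H(j4.39) = 14.48° − (45.00° + 2.29°) = -32.81°

|H| = 8.6 dB, ∠H = -32.8°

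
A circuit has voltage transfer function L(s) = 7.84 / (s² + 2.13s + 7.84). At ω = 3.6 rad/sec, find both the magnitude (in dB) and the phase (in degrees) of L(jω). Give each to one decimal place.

|L| = -1.4 dB, ∠L = -123.7 deg

|(j3.6)² + 2.13(j3.6) + 7.84| = |-5.12 + j7.668| = 9.22
|L(j3.6)| = 7.84 / 9.22 = 0.8503
20 log₁₀(0.8503) = -1.41 dB
∠[(j3.6)² + 2.13(j3.6) + 7.84] = ∠[-5.12 + j7.668] = 123.73°
∠L(j3.6) = −123.73° = -123.73°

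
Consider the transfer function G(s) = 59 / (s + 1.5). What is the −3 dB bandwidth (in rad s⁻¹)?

For a single-pole low-pass, the −3 dB point is at the pole: ω = 1.5 rad s⁻¹.

1.5 rad s⁻¹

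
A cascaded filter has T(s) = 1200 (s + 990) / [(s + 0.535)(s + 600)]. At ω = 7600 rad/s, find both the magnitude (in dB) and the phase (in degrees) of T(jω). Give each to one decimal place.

|j7600 + 990| = √(7600² + 990²) = 7664
|j7600 + 0.535| = √(7600² + 0.535²) = 7600
|j7600 + 600| = √(7600² + 600²) = 7624
|T(j7600)| = 1200 × 7664 / (7600 × 7624) = 0.15873
20 log₁₀(0.15873) = -15.99 dB
∠(j7600 + 990) = arctan(7600/990) = 82.58°
∠(j7600 + 0.535) = arctan(7600/0.535) = 90.00°
∠(j7600 + 600) = arctan(7600/600) = 85.49°
∠T(j7600) = 82.58° − (90.00° + 85.49°) = -92.90°

|T| = -16.0 dB, ∠T = -92.9°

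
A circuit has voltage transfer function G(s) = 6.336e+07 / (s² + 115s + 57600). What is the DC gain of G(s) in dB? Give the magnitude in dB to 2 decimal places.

G(0) = 6.336e+07 / 57600 = 1100
20 log₁₀(1100) = 60.828 dB

60.83 dB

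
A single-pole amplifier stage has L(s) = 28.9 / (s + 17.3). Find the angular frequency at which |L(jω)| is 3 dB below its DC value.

For a single-pole low-pass, the −3 dB point is at the pole: ω = 17.3 rad/s.

17.3 rad/s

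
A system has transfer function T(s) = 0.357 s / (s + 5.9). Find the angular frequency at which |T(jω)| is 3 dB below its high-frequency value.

5.9 rad s⁻¹

For a single-pole high-pass, the −3 dB point is at the pole: ω = 5.9 rad s⁻¹.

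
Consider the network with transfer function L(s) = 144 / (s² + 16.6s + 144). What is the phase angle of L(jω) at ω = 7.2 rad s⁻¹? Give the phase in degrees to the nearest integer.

-52°

∠[(j7.2)² + 16.6(j7.2) + 144] = ∠[92.16 + j119.52] = 52.36°
∠L(j7.2) = −52.36° = -52.36°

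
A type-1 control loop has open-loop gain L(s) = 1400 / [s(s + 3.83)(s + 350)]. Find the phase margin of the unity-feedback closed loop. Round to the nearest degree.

Gain crossover: |L(jω)| = 1 at ω ≈ 1.01 rad/s.
∠L(j1.01) = −90° − arctan(1.01/3.83) − arctan(1.01/350) ≈ -104.94°
PM = 180° + (-104.94°) = 75.06°

75°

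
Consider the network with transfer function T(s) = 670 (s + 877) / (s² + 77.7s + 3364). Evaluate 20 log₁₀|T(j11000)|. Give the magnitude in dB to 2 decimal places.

-24.28 dB

|j11000 + 877| = √(11000² + 877²) = 1.103e+04
|(j11000)² + 77.7(j11000) + 3364| = |-1.21e+08 + j8.547e+05| = 1.21e+08
|T(j11000)| = 670 × 1.103e+04 / 1.21e+08 = 0.061103
20 log₁₀(0.061103) = -24.279 dB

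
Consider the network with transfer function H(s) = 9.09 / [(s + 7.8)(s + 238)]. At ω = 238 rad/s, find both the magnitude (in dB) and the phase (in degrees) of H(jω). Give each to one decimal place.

|H| = -78.9 dB, ∠H = -133.1 deg

|j238 + 7.8| = √(238² + 7.8²) = 238.1
|j238 + 238| = √(238² + 238²) = 336.6
|H(j238)| = 9.09 / (238.1 × 336.6) = 0.00011341
20 log₁₀(0.00011341) = -78.91 dB
∠(j238 + 7.8) = arctan(238/7.8) = 88.12°
∠(j238 + 238) = arctan(238/238) = 45.00°
∠H(j238) = − (88.12° + 45.00°) = -133.12°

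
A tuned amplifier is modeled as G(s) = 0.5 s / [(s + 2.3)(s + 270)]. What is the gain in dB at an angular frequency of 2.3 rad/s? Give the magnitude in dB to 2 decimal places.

-57.66 dB

|j2.3| = 2.3
|j2.3 + 2.3| = √(2.3² + 2.3²) = 3.253
|j2.3 + 270| = √(2.3² + 270²) = 270
|G(j2.3)| = 0.5 × 2.3 / (3.253 × 270) = 0.0013094
20 log₁₀(0.0013094) = -57.658 dB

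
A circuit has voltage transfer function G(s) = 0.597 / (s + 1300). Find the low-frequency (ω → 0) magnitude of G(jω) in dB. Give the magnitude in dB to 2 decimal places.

-66.76 dB

G(0) = 0.597 / 1300 = 0.00045923
20 log₁₀(0.00045923) = -66.759 dB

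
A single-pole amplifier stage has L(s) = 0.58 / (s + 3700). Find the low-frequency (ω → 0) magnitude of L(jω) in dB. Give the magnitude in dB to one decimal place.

L(0) = 0.58 / 3700 = 0.00015676
20 log₁₀(0.00015676) = -76.10 dB

-76.1 dB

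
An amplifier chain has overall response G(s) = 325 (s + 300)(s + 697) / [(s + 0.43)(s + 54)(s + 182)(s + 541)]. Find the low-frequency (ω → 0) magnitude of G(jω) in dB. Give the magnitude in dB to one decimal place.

29.5 dB

G(0) = 325 × 300 × 697 / (0.43 × 54 × 182 × 541) = 29.724
20 log₁₀(29.724) = 29.46 dB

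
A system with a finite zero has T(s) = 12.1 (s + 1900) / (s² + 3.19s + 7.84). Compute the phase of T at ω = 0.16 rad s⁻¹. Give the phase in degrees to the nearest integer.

-4°

∠(j0.16 + 1900) = arctan(0.16/1900) = 0.00°
∠[(j0.16)² + 3.19(j0.16) + 7.84] = ∠[7.8144 + j0.5104] = 3.74°
∠T(j0.16) = 0.00° − 3.74° = -3.73°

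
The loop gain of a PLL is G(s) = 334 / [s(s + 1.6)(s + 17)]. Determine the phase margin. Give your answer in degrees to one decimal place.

Gain crossover: |G(jω)| = 1 at ω ≈ 4.22 rad/sec.
∠G(j4.22) = −90° − arctan(4.22/1.6) − arctan(4.22/17) ≈ -173.20°
PM = 180° + (-173.20°) = 6.80°

6.8 deg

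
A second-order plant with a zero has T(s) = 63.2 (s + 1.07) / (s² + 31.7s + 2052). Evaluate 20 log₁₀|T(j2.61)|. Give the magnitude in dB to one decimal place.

|j2.61 + 1.07| = √(2.61² + 1.07²) = 2.821
|(j2.61)² + 31.7(j2.61) + 2052| = |2045.2 + j82.737| = 2047
|T(j2.61)| = 63.2 × 2.821 / 2047 = 0.087097
20 log₁₀(0.087097) = -21.20 dB

-21.2 dB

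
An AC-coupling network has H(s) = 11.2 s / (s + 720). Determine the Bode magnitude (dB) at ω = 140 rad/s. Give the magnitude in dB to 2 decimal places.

|j140| = 140
|j140 + 720| = √(140² + 720²) = 733.5
|H(j140)| = 11.2 × 140 / 733.5 = 2.1377
20 log₁₀(2.1377) = 6.599 dB

6.60 dB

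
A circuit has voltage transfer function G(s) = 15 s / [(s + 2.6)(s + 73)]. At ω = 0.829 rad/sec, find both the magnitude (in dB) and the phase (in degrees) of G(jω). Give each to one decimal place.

|j0.829| = 0.829
|j0.829 + 2.6| = √(0.829² + 2.6²) = 2.729
|j0.829 + 73| = √(0.829² + 73²) = 73
|G(j0.829)| = 15 × 0.829 / (2.729 × 73) = 0.062416
20 log₁₀(0.062416) = -24.09 dB
∠(j0.829) = 90.00°
∠(j0.829 + 2.6) = arctan(0.829/2.6) = 17.68°
∠(j0.829 + 73) = arctan(0.829/73) = 0.65°
∠G(j0.829) = 90.00° − (17.68° + 0.65°) = 71.66°

|G| = -24.1 dB, ∠G = 71.7°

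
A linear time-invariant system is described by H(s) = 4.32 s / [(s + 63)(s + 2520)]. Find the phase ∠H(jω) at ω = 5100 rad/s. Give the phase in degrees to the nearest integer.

-63 deg

∠(j5100) = 90.00°
∠(j5100 + 63) = arctan(5100/63) = 89.29°
∠(j5100 + 2520) = arctan(5100/2520) = 63.71°
∠H(j5100) = 90.00° − (89.29° + 63.71°) = -63.00°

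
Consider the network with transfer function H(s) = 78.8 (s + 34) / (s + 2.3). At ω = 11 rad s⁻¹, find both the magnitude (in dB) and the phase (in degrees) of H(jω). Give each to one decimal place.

|j11 + 34| = √(11² + 34²) = 35.74
|j11 + 2.3| = √(11² + 2.3²) = 11.24
|H(j11)| = 78.8 × 35.74 / 11.24 = 250.57
20 log₁₀(250.57) = 47.98 dB
∠(j11 + 34) = arctan(11/34) = 17.93°
∠(j11 + 2.3) = arctan(11/2.3) = 78.19°
∠H(j11) = 17.93° − 78.19° = -60.26°

|H| = 48.0 dB, ∠H = -60.3°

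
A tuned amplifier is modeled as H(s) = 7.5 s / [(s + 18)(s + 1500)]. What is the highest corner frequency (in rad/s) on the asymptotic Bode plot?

Break frequencies occur at each pole and zero magnitude: 18 rad/s, 1500 rad/s.
The highest is 1500 rad/s.

1500 rad/s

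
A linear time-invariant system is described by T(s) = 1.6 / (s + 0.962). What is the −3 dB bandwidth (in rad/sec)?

0.962 rad/sec

For a single-pole low-pass, the −3 dB point is at the pole: ω = 0.962 rad/sec.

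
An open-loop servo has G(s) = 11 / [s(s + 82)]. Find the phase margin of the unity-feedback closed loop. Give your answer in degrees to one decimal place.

89.9°

Gain crossover: |G(jω)| = 1 at ω ≈ 0.134 rad/s.
∠G(j0.134) = −90° − arctan(0.134/82) ≈ -90.09°
PM = 180° + (-90.09°) = 89.91°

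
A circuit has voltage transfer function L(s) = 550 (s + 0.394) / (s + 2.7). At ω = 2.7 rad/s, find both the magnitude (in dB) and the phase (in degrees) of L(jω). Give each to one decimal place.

|L| = 51.9 dB, ∠L = 36.7°

|j2.7 + 0.394| = √(2.7² + 0.394²) = 2.729
|j2.7 + 2.7| = √(2.7² + 2.7²) = 3.818
|L(j2.7)| = 550 × 2.729 / 3.818 = 393.03
20 log₁₀(393.03) = 51.89 dB
∠(j2.7 + 0.394) = arctan(2.7/0.394) = 81.70°
∠(j2.7 + 2.7) = arctan(2.7/2.7) = 45.00°
∠L(j2.7) = 81.70° − 45.00° = 36.70°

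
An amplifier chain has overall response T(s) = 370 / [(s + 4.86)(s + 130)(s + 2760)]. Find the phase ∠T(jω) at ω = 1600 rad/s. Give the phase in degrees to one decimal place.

∠(j1600 + 4.86) = arctan(1600/4.86) = 89.83°
∠(j1600 + 130) = arctan(1600/130) = 85.35°
∠(j1600 + 2760) = arctan(1600/2760) = 30.10°
∠T(j1600) = − (89.83° + 85.35° + 30.10°) = -205.28°

-205.3°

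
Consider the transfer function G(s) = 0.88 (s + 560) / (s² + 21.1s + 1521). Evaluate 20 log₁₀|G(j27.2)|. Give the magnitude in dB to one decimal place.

-5.9 dB

|j27.2 + 560| = √(27.2² + 560²) = 560.7
|(j27.2)² + 21.1(j27.2) + 1521| = |781.16 + j573.92| = 969.3
|G(j27.2)| = 0.88 × 560.7 / 969.3 = 0.50899
20 log₁₀(0.50899) = -5.87 dB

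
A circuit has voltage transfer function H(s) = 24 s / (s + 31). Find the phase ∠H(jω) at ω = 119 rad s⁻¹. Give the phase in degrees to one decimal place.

∠(j119) = 90.00°
∠(j119 + 31) = arctan(119/31) = 75.40°
∠H(j119) = 90.00° − 75.40° = 14.60°

14.6°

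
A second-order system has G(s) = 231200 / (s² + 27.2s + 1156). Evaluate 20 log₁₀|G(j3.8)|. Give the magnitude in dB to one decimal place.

|(j3.8)² + 27.2(j3.8) + 1156| = |1141.6 + j103.36| = 1146
|G(j3.8)| = 231200 / 1146 = 201.7
20 log₁₀(201.7) = 46.09 dB

46.1 dB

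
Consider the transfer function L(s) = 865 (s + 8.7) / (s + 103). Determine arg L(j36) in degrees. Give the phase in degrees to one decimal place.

57.1°

∠(j36 + 8.7) = arctan(36/8.7) = 76.41°
∠(j36 + 103) = arctan(36/103) = 19.27°
∠L(j36) = 76.41° − 19.27° = 57.15°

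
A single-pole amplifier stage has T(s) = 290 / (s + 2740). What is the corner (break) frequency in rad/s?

The single real pole at s = −2740 gives a corner at ω = 2740 rad/s.

2740 rad/s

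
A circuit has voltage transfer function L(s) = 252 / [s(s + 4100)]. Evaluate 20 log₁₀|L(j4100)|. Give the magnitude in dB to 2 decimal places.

-99.49 dB

|j4100 + 4100| = √(4100² + 4100²) = 5798
|j4100| = 4100
|L(j4100)| = 252 / (5798 × 4100) = 1.06e-05
20 log₁₀(1.06e-05) = -99.494 dB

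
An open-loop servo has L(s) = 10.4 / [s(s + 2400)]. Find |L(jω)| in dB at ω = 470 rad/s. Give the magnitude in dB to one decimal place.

-100.9 dB

|j470 + 2400| = √(470² + 2400²) = 2446
|j470| = 470
|L(j470)| = 10.4 / (2446 × 470) = 9.048e-06
20 log₁₀(9.048e-06) = -100.87 dB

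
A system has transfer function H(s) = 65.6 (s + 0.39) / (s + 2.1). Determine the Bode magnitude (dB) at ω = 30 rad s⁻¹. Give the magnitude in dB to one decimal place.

|j30 + 0.39| = √(30² + 0.39²) = 30
|j30 + 2.1| = √(30² + 2.1²) = 30.07
|H(j30)| = 65.6 × 30 / 30.07 = 65.445
20 log₁₀(65.445) = 36.32 dB

36.3 dB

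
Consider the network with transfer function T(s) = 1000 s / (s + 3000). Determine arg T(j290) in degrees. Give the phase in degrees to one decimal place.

∠(j290) = 90.00°
∠(j290 + 3000) = arctan(290/3000) = 5.52°
∠T(j290) = 90.00° − 5.52° = 84.48°

84.5 deg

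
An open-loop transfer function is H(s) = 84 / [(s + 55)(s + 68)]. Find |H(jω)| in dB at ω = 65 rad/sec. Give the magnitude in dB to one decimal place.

-39.6 dB

|j65 + 55| = √(65² + 55²) = 85.15
|j65 + 68| = √(65² + 68²) = 94.07
|H(j65)| = 84 / (85.15 × 94.07) = 0.010487
20 log₁₀(0.010487) = -39.59 dB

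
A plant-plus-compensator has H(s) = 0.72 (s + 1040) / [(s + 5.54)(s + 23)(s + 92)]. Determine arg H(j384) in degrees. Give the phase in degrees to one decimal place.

-232.0°

∠(j384 + 1040) = arctan(384/1040) = 20.27°
∠(j384 + 5.54) = arctan(384/5.54) = 89.17°
∠(j384 + 23) = arctan(384/23) = 86.57°
∠(j384 + 92) = arctan(384/92) = 76.53°
∠H(j384) = 20.27° − (89.17° + 86.57° + 76.53°) = -232.01°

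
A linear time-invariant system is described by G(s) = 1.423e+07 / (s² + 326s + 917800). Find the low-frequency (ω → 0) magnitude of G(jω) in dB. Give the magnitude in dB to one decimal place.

23.8 dB

G(0) = 1.423e+07 / 917800 = 15.504
20 log₁₀(15.504) = 23.81 dB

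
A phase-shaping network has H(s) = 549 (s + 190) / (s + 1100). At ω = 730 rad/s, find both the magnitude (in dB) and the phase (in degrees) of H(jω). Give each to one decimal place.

|H| = 49.9 dB, ∠H = 41.8°

|j730 + 190| = √(730² + 190²) = 754.3
|j730 + 1100| = √(730² + 1100²) = 1320
|H(j730)| = 549 × 754.3 / 1320 = 313.68
20 log₁₀(313.68) = 49.93 dB
∠(j730 + 190) = arctan(730/190) = 75.41°
∠(j730 + 1100) = arctan(730/1100) = 33.57°
∠H(j730) = 75.41° − 33.57° = 41.84°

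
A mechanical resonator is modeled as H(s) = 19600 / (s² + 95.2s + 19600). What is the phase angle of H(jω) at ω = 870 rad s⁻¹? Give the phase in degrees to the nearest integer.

∠[(j870)² + 95.2(j870) + 19600] = ∠[-7.373e+05 + j82824] = 173.59°
∠H(j870) = −173.59° = -173.59°

-174°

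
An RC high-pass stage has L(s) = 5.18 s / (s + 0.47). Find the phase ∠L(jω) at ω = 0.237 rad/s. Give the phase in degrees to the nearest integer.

63 deg

∠(j0.237) = 90.00°
∠(j0.237 + 0.47) = arctan(0.237/0.47) = 26.76°
∠L(j0.237) = 90.00° − 26.76° = 63.24°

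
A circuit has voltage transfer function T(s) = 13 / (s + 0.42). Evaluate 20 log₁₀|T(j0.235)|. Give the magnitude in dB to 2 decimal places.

28.63 dB

|j0.235 + 0.42| = √(0.235² + 0.42²) = 0.4813
|T(j0.235)| = 13 / 0.4813 = 27.012
20 log₁₀(27.012) = 28.631 dB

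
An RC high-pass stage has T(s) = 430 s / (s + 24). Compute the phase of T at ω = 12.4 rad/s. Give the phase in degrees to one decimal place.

62.7°

∠(j12.4) = 90.00°
∠(j12.4 + 24) = arctan(12.4/24) = 27.32°
∠T(j12.4) = 90.00° − 27.32° = 62.68°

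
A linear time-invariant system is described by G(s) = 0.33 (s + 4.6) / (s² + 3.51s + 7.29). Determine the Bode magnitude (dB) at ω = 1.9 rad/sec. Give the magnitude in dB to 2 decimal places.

-13.33 dB

|j1.9 + 4.6| = √(1.9² + 4.6²) = 4.977
|(j1.9)² + 3.51(j1.9) + 7.29| = |3.68 + j6.669| = 7.617
|G(j1.9)| = 0.33 × 4.977 / 7.617 = 0.21562
20 log₁₀(0.21562) = -13.326 dB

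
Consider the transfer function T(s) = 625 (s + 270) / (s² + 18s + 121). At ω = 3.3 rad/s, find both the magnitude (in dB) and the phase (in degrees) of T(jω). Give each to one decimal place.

|T| = 62.6 dB, ∠T = -27.6°

|j3.3 + 270| = √(3.3² + 270²) = 270
|(j3.3)² + 18(j3.3) + 121| = |110.11 + j59.4| = 125.1
|T(j3.3)| = 625 × 270 / 125.1 = 1348.9
20 log₁₀(1348.9) = 62.60 dB
∠(j3.3 + 270) = arctan(3.3/270) = 0.70°
∠[(j3.3)² + 18(j3.3) + 121] = ∠[110.11 + j59.4] = 28.35°
∠T(j3.3) = 0.70° − 28.35° = -27.64°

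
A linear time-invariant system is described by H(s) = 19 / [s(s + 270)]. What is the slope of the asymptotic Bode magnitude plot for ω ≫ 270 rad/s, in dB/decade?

-40 dB/decade

With 0 zeros and 2 poles, the high-frequency asymptotic slope is 20 × (0 − 2) = -40 dB/decade.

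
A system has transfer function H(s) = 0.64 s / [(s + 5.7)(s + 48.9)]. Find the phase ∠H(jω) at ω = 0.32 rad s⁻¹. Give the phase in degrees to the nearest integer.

∠(j0.32) = 90.00°
∠(j0.32 + 5.7) = arctan(0.32/5.7) = 3.21°
∠(j0.32 + 48.9) = arctan(0.32/48.9) = 0.37°
∠H(j0.32) = 90.00° − (3.21° + 0.37°) = 86.41°

86°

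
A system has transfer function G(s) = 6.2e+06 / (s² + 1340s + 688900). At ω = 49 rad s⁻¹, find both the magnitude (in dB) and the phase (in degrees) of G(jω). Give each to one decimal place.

|(j49)² + 1340(j49) + 688900| = |6.865e+05 + j65660| = 6.896e+05
|G(j49)| = 6.2e+06 / 6.896e+05 = 8.9903
20 log₁₀(8.9903) = 19.08 dB
∠[(j49)² + 1340(j49) + 688900] = ∠[6.865e+05 + j65660] = 5.46°
∠G(j49) = −5.46° = -5.46°

|G| = 19.1 dB, ∠G = -5.5°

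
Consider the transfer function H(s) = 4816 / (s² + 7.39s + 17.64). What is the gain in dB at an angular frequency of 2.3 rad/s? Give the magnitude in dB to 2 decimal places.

|(j2.3)² + 7.39(j2.3) + 17.64| = |12.35 + j16.997| = 21.01
|H(j2.3)| = 4816 / 21.01 = 229.22
20 log₁₀(229.22) = 47.205 dB

47.21 dB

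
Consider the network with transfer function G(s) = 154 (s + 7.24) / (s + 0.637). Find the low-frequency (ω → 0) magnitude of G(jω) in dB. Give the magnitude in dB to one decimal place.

64.9 dB

G(0) = 154 × 7.24 / 0.637 = 1750.3
20 log₁₀(1750.3) = 64.86 dB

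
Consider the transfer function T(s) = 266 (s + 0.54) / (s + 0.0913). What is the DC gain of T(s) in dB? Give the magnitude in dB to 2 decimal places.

63.94 dB

T(0) = 266 × 0.54 / 0.0913 = 1573.3
20 log₁₀(1573.3) = 63.936 dB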